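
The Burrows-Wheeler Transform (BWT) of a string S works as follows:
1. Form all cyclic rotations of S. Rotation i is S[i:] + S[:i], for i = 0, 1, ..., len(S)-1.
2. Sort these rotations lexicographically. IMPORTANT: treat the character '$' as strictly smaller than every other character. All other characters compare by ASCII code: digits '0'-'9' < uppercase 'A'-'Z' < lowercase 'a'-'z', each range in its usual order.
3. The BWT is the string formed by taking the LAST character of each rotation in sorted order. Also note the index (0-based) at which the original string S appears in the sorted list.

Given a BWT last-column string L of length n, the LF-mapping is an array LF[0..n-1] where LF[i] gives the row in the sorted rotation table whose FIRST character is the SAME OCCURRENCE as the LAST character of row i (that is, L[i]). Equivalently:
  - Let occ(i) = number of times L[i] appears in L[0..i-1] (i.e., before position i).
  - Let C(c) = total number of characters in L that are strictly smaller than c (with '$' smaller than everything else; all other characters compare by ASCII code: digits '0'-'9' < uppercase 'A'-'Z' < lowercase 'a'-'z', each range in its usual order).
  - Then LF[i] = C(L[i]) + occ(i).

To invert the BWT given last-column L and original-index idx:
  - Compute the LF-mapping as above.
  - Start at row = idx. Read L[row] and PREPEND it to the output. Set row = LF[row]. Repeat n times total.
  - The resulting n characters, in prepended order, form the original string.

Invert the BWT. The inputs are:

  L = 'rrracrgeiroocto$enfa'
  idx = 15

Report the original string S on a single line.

Answer: raccoonrefrigerator$

Derivation:
LF mapping: 14 15 16 1 3 17 8 5 9 18 11 12 4 19 13 0 6 10 7 2
Walk LF starting at row 15, prepending L[row]:
  step 1: row=15, L[15]='$', prepend. Next row=LF[15]=0
  step 2: row=0, L[0]='r', prepend. Next row=LF[0]=14
  step 3: row=14, L[14]='o', prepend. Next row=LF[14]=13
  step 4: row=13, L[13]='t', prepend. Next row=LF[13]=19
  step 5: row=19, L[19]='a', prepend. Next row=LF[19]=2
  step 6: row=2, L[2]='r', prepend. Next row=LF[2]=16
  step 7: row=16, L[16]='e', prepend. Next row=LF[16]=6
  step 8: row=6, L[6]='g', prepend. Next row=LF[6]=8
  step 9: row=8, L[8]='i', prepend. Next row=LF[8]=9
  step 10: row=9, L[9]='r', prepend. Next row=LF[9]=18
  step 11: row=18, L[18]='f', prepend. Next row=LF[18]=7
  step 12: row=7, L[7]='e', prepend. Next row=LF[7]=5
  step 13: row=5, L[5]='r', prepend. Next row=LF[5]=17
  step 14: row=17, L[17]='n', prepend. Next row=LF[17]=10
  step 15: row=10, L[10]='o', prepend. Next row=LF[10]=11
  step 16: row=11, L[11]='o', prepend. Next row=LF[11]=12
  step 17: row=12, L[12]='c', prepend. Next row=LF[12]=4
  step 18: row=4, L[4]='c', prepend. Next row=LF[4]=3
  step 19: row=3, L[3]='a', prepend. Next row=LF[3]=1
  step 20: row=1, L[1]='r', prepend. Next row=LF[1]=15
Reversed output: raccoonrefrigerator$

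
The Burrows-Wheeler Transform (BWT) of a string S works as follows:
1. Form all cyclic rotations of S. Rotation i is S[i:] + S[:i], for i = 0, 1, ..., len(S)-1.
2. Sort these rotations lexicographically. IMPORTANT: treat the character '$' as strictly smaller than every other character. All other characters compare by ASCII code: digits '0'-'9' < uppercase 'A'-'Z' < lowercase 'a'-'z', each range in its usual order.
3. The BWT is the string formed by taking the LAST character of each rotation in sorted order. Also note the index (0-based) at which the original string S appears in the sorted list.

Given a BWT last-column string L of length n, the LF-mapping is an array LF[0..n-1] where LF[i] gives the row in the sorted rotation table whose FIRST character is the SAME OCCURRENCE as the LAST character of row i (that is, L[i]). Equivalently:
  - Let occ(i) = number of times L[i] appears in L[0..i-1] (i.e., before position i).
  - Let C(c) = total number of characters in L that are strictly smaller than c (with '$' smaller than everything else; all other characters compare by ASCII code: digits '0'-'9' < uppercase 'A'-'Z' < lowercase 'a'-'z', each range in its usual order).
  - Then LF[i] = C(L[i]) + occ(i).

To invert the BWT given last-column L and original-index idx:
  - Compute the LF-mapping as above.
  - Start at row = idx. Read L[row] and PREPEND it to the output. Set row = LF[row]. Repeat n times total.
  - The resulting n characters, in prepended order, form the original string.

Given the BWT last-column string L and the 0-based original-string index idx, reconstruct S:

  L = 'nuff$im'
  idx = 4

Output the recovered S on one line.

Answer: muffin$

Derivation:
LF mapping: 5 6 1 2 0 3 4
Walk LF starting at row 4, prepending L[row]:
  step 1: row=4, L[4]='$', prepend. Next row=LF[4]=0
  step 2: row=0, L[0]='n', prepend. Next row=LF[0]=5
  step 3: row=5, L[5]='i', prepend. Next row=LF[5]=3
  step 4: row=3, L[3]='f', prepend. Next row=LF[3]=2
  step 5: row=2, L[2]='f', prepend. Next row=LF[2]=1
  step 6: row=1, L[1]='u', prepend. Next row=LF[1]=6
  step 7: row=6, L[6]='m', prepend. Next row=LF[6]=4
Reversed output: muffin$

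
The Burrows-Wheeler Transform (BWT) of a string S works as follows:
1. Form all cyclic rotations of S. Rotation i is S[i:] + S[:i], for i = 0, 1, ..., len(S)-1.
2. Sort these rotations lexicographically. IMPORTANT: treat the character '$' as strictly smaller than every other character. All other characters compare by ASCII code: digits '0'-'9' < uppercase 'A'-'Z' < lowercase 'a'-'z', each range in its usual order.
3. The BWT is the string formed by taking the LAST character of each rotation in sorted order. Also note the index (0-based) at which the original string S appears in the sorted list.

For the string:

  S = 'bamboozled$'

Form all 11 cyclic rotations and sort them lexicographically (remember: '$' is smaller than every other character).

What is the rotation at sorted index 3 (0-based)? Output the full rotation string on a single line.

Answer: boozled$bam

Derivation:
All 11 rotations (rotation i = S[i:]+S[:i]):
  rot[0] = bamboozled$
  rot[1] = amboozled$b
  rot[2] = mboozled$ba
  rot[3] = boozled$bam
  rot[4] = oozled$bamb
  rot[5] = ozled$bambo
  rot[6] = zled$bamboo
  rot[7] = led$bambooz
  rot[8] = ed$bamboozl
  rot[9] = d$bamboozle
  rot[10] = $bamboozled
Sorted (with $ < everything):
  sorted[0] = $bamboozled
  sorted[1] = amboozled$b
  sorted[2] = bamboozled$
  sorted[3] = boozled$bam
  sorted[4] = d$bamboozle
  sorted[5] = ed$bamboozl
  sorted[6] = led$bambooz
  sorted[7] = mboozled$ba
  sorted[8] = oozled$bamb
  sorted[9] = ozled$bambo
  sorted[10] = zled$bamboo
sorted[3] = boozled$bam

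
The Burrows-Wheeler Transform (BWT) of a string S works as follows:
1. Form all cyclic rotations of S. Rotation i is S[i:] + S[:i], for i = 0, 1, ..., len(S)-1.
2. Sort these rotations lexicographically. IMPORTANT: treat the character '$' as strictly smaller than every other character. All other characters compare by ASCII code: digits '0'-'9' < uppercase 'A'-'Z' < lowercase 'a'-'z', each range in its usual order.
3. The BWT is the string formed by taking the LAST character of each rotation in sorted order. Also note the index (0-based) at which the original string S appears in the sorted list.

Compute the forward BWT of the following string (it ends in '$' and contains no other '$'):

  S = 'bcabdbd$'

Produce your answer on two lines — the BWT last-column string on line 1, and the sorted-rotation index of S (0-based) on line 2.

Answer: dc$dabbb
2

Derivation:
All 8 rotations (rotation i = S[i:]+S[:i]):
  rot[0] = bcabdbd$
  rot[1] = cabdbd$b
  rot[2] = abdbd$bc
  rot[3] = bdbd$bca
  rot[4] = dbd$bcab
  rot[5] = bd$bcabd
  rot[6] = d$bcabdb
  rot[7] = $bcabdbd
Sorted (with $ < everything):
  sorted[0] = $bcabdbd  (last char: 'd')
  sorted[1] = abdbd$bc  (last char: 'c')
  sorted[2] = bcabdbd$  (last char: '$')
  sorted[3] = bd$bcabd  (last char: 'd')
  sorted[4] = bdbd$bca  (last char: 'a')
  sorted[5] = cabdbd$b  (last char: 'b')
  sorted[6] = d$bcabdb  (last char: 'b')
  sorted[7] = dbd$bcab  (last char: 'b')
Last column: dc$dabbb
Original string S is at sorted index 2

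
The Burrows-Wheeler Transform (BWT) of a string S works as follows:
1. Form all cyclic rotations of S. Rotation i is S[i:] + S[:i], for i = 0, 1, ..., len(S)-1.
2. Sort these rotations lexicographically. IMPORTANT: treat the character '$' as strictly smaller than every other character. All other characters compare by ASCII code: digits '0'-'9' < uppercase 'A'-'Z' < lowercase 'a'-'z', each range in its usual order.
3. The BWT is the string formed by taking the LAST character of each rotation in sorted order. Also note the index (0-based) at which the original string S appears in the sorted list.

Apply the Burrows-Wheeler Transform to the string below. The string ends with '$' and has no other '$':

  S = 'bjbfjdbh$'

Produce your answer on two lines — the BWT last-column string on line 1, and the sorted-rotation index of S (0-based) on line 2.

Answer: hjd$jbbbf
3

Derivation:
All 9 rotations (rotation i = S[i:]+S[:i]):
  rot[0] = bjbfjdbh$
  rot[1] = jbfjdbh$b
  rot[2] = bfjdbh$bj
  rot[3] = fjdbh$bjb
  rot[4] = jdbh$bjbf
  rot[5] = dbh$bjbfj
  rot[6] = bh$bjbfjd
  rot[7] = h$bjbfjdb
  rot[8] = $bjbfjdbh
Sorted (with $ < everything):
  sorted[0] = $bjbfjdbh  (last char: 'h')
  sorted[1] = bfjdbh$bj  (last char: 'j')
  sorted[2] = bh$bjbfjd  (last char: 'd')
  sorted[3] = bjbfjdbh$  (last char: '$')
  sorted[4] = dbh$bjbfj  (last char: 'j')
  sorted[5] = fjdbh$bjb  (last char: 'b')
  sorted[6] = h$bjbfjdb  (last char: 'b')
  sorted[7] = jbfjdbh$b  (last char: 'b')
  sorted[8] = jdbh$bjbf  (last char: 'f')
Last column: hjd$jbbbf
Original string S is at sorted index 3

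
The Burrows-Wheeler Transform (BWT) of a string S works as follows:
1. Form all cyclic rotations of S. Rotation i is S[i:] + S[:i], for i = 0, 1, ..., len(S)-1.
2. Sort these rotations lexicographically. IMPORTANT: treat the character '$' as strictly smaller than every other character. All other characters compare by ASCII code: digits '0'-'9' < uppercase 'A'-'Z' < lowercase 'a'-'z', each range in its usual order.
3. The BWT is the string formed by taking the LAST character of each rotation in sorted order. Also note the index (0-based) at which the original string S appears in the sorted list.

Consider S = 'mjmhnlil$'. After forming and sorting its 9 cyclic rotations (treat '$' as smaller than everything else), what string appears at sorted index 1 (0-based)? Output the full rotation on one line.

Answer: hnlil$mjm

Derivation:
All 9 rotations (rotation i = S[i:]+S[:i]):
  rot[0] = mjmhnlil$
  rot[1] = jmhnlil$m
  rot[2] = mhnlil$mj
  rot[3] = hnlil$mjm
  rot[4] = nlil$mjmh
  rot[5] = lil$mjmhn
  rot[6] = il$mjmhnl
  rot[7] = l$mjmhnli
  rot[8] = $mjmhnlil
Sorted (with $ < everything):
  sorted[0] = $mjmhnlil
  sorted[1] = hnlil$mjm
  sorted[2] = il$mjmhnl
  sorted[3] = jmhnlil$m
  sorted[4] = l$mjmhnli
  sorted[5] = lil$mjmhn
  sorted[6] = mhnlil$mj
  sorted[7] = mjmhnlil$
  sorted[8] = nlil$mjmh
sorted[1] = hnlil$mjm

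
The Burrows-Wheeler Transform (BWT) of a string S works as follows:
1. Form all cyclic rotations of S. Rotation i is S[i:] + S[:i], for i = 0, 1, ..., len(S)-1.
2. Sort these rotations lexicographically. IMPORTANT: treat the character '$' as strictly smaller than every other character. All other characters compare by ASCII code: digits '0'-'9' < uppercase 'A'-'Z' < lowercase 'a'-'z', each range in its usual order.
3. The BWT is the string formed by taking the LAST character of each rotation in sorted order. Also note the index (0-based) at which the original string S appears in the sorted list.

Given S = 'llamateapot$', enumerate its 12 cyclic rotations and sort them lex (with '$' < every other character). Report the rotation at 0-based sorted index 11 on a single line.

All 12 rotations (rotation i = S[i:]+S[:i]):
  rot[0] = llamateapot$
  rot[1] = lamateapot$l
  rot[2] = amateapot$ll
  rot[3] = mateapot$lla
  rot[4] = ateapot$llam
  rot[5] = teapot$llama
  rot[6] = eapot$llamat
  rot[7] = apot$llamate
  rot[8] = pot$llamatea
  rot[9] = ot$llamateap
  rot[10] = t$llamateapo
  rot[11] = $llamateapot
Sorted (with $ < everything):
  sorted[0] = $llamateapot
  sorted[1] = amateapot$ll
  sorted[2] = apot$llamate
  sorted[3] = ateapot$llam
  sorted[4] = eapot$llamat
  sorted[5] = lamateapot$l
  sorted[6] = llamateapot$
  sorted[7] = mateapot$lla
  sorted[8] = ot$llamateap
  sorted[9] = pot$llamatea
  sorted[10] = t$llamateapo
  sorted[11] = teapot$llama
sorted[11] = teapot$llama

Answer: teapot$llama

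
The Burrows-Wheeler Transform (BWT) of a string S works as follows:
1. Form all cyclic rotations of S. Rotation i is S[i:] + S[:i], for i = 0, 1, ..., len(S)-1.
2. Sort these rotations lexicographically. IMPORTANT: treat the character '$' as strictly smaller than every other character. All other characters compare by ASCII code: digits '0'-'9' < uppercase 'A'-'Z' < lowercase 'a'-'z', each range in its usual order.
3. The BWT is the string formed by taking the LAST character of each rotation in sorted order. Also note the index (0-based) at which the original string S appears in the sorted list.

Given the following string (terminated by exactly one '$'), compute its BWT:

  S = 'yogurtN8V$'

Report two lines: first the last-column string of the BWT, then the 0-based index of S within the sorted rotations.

Answer: VNt8oyurg$
9

Derivation:
All 10 rotations (rotation i = S[i:]+S[:i]):
  rot[0] = yogurtN8V$
  rot[1] = ogurtN8V$y
  rot[2] = gurtN8V$yo
  rot[3] = urtN8V$yog
  rot[4] = rtN8V$yogu
  rot[5] = tN8V$yogur
  rot[6] = N8V$yogurt
  rot[7] = 8V$yogurtN
  rot[8] = V$yogurtN8
  rot[9] = $yogurtN8V
Sorted (with $ < everything):
  sorted[0] = $yogurtN8V  (last char: 'V')
  sorted[1] = 8V$yogurtN  (last char: 'N')
  sorted[2] = N8V$yogurt  (last char: 't')
  sorted[3] = V$yogurtN8  (last char: '8')
  sorted[4] = gurtN8V$yo  (last char: 'o')
  sorted[5] = ogurtN8V$y  (last char: 'y')
  sorted[6] = rtN8V$yogu  (last char: 'u')
  sorted[7] = tN8V$yogur  (last char: 'r')
  sorted[8] = urtN8V$yog  (last char: 'g')
  sorted[9] = yogurtN8V$  (last char: '$')
Last column: VNt8oyurg$
Original string S is at sorted index 9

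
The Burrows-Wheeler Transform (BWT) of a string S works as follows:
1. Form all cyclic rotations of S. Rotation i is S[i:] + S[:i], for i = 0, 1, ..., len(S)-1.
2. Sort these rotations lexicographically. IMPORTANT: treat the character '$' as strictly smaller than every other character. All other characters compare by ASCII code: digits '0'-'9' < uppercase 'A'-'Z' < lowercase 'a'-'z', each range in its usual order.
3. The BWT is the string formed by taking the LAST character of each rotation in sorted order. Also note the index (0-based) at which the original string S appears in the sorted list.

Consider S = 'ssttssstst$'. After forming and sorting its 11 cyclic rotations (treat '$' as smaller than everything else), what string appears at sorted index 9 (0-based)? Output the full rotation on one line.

All 11 rotations (rotation i = S[i:]+S[:i]):
  rot[0] = ssttssstst$
  rot[1] = sttssstst$s
  rot[2] = ttssstst$ss
  rot[3] = tssstst$sst
  rot[4] = ssstst$sstt
  rot[5] = sstst$sstts
  rot[6] = stst$ssttss
  rot[7] = tst$ssttsss
  rot[8] = st$ssttssst
  rot[9] = t$ssttsssts
  rot[10] = $ssttssstst
Sorted (with $ < everything):
  sorted[0] = $ssttssstst
  sorted[1] = ssstst$sstt
  sorted[2] = sstst$sstts
  sorted[3] = ssttssstst$
  sorted[4] = st$ssttssst
  sorted[5] = stst$ssttss
  sorted[6] = sttssstst$s
  sorted[7] = t$ssttsssts
  sorted[8] = tssstst$sst
  sorted[9] = tst$ssttsss
  sorted[10] = ttssstst$ss
sorted[9] = tst$ssttsss

Answer: tst$ssttsss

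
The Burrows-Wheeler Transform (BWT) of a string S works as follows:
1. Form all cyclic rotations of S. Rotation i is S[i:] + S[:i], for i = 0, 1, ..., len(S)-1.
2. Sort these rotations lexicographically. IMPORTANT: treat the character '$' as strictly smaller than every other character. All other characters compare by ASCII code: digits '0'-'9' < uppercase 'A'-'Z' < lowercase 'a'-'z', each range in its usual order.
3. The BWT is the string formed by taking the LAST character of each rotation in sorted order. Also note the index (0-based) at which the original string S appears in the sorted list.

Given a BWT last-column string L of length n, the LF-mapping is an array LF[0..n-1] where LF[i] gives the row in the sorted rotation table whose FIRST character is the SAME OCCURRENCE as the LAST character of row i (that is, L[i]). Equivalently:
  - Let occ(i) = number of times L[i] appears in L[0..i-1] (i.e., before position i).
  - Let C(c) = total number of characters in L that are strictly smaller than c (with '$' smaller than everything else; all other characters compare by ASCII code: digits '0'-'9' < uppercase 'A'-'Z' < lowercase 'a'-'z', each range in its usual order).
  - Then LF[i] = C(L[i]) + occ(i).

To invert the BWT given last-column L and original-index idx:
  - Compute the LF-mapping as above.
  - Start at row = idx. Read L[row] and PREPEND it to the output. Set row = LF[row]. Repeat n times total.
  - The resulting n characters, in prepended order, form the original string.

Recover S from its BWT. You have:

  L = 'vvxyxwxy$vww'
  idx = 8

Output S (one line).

Answer: xwwyvxwyxvv$

Derivation:
LF mapping: 1 2 7 10 8 4 9 11 0 3 5 6
Walk LF starting at row 8, prepending L[row]:
  step 1: row=8, L[8]='$', prepend. Next row=LF[8]=0
  step 2: row=0, L[0]='v', prepend. Next row=LF[0]=1
  step 3: row=1, L[1]='v', prepend. Next row=LF[1]=2
  step 4: row=2, L[2]='x', prepend. Next row=LF[2]=7
  step 5: row=7, L[7]='y', prepend. Next row=LF[7]=11
  step 6: row=11, L[11]='w', prepend. Next row=LF[11]=6
  step 7: row=6, L[6]='x', prepend. Next row=LF[6]=9
  step 8: row=9, L[9]='v', prepend. Next row=LF[9]=3
  step 9: row=3, L[3]='y', prepend. Next row=LF[3]=10
  step 10: row=10, L[10]='w', prepend. Next row=LF[10]=5
  step 11: row=5, L[5]='w', prepend. Next row=LF[5]=4
  step 12: row=4, L[4]='x', prepend. Next row=LF[4]=8
Reversed output: xwwyvxwyxvv$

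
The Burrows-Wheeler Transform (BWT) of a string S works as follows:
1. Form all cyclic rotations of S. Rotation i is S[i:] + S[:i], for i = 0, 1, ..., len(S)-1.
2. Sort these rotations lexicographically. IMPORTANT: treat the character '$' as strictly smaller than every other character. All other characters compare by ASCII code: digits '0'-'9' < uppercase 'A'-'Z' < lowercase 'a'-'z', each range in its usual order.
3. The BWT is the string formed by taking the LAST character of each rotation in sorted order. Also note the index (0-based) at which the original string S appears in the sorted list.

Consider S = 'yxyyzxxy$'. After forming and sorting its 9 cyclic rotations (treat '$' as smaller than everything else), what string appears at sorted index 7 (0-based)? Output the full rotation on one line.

Answer: yzxxy$yxy

Derivation:
All 9 rotations (rotation i = S[i:]+S[:i]):
  rot[0] = yxyyzxxy$
  rot[1] = xyyzxxy$y
  rot[2] = yyzxxy$yx
  rot[3] = yzxxy$yxy
  rot[4] = zxxy$yxyy
  rot[5] = xxy$yxyyz
  rot[6] = xy$yxyyzx
  rot[7] = y$yxyyzxx
  rot[8] = $yxyyzxxy
Sorted (with $ < everything):
  sorted[0] = $yxyyzxxy
  sorted[1] = xxy$yxyyz
  sorted[2] = xy$yxyyzx
  sorted[3] = xyyzxxy$y
  sorted[4] = y$yxyyzxx
  sorted[5] = yxyyzxxy$
  sorted[6] = yyzxxy$yx
  sorted[7] = yzxxy$yxy
  sorted[8] = zxxy$yxyy
sorted[7] = yzxxy$yxy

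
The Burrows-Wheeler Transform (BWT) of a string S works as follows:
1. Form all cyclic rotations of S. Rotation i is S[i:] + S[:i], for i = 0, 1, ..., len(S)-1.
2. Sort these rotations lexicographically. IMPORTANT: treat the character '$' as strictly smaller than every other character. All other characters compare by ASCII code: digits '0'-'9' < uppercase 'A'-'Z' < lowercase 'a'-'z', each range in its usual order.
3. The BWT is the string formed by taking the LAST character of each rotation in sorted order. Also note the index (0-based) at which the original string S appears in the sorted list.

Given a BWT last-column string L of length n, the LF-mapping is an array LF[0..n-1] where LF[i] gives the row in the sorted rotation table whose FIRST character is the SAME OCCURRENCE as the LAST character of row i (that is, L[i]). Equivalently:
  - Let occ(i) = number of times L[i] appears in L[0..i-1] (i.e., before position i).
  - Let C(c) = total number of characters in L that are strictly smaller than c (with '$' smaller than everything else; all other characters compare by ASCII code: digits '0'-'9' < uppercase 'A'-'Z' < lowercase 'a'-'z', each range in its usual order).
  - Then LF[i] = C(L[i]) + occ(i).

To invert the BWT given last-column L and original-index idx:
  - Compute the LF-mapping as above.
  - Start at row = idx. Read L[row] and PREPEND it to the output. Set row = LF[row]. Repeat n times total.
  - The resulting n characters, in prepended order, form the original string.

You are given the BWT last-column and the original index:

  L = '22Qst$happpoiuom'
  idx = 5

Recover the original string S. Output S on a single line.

LF mapping: 1 2 3 13 14 0 5 4 10 11 12 8 6 15 9 7
Walk LF starting at row 5, prepending L[row]:
  step 1: row=5, L[5]='$', prepend. Next row=LF[5]=0
  step 2: row=0, L[0]='2', prepend. Next row=LF[0]=1
  step 3: row=1, L[1]='2', prepend. Next row=LF[1]=2
  step 4: row=2, L[2]='Q', prepend. Next row=LF[2]=3
  step 5: row=3, L[3]='s', prepend. Next row=LF[3]=13
  step 6: row=13, L[13]='u', prepend. Next row=LF[13]=15
  step 7: row=15, L[15]='m', prepend. Next row=LF[15]=7
  step 8: row=7, L[7]='a', prepend. Next row=LF[7]=4
  step 9: row=4, L[4]='t', prepend. Next row=LF[4]=14
  step 10: row=14, L[14]='o', prepend. Next row=LF[14]=9
  step 11: row=9, L[9]='p', prepend. Next row=LF[9]=11
  step 12: row=11, L[11]='o', prepend. Next row=LF[11]=8
  step 13: row=8, L[8]='p', prepend. Next row=LF[8]=10
  step 14: row=10, L[10]='p', prepend. Next row=LF[10]=12
  step 15: row=12, L[12]='i', prepend. Next row=LF[12]=6
  step 16: row=6, L[6]='h', prepend. Next row=LF[6]=5
Reversed output: hippopotamusQ22$

Answer: hippopotamusQ22$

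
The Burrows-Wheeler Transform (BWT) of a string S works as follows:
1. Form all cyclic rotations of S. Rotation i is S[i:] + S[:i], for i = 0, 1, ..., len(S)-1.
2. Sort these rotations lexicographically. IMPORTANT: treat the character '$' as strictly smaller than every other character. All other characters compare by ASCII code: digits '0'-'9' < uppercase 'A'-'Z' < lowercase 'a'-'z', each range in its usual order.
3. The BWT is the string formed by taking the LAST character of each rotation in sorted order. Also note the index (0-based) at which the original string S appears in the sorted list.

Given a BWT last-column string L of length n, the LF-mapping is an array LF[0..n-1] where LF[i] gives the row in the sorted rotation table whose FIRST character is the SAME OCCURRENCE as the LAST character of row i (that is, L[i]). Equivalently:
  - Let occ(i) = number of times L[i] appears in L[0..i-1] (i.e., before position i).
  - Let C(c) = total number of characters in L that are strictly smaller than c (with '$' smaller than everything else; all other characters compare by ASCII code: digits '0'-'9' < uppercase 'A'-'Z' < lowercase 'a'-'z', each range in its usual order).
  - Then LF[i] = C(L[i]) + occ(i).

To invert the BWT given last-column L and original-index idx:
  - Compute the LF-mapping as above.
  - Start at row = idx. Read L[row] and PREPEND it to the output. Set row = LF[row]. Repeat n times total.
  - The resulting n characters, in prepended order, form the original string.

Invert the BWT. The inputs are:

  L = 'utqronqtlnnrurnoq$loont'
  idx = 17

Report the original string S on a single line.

Answer: rqnqrotuqltlonornnotnu$

Derivation:
LF mapping: 21 18 12 15 8 3 13 19 1 4 5 16 22 17 6 9 14 0 2 10 11 7 20
Walk LF starting at row 17, prepending L[row]:
  step 1: row=17, L[17]='$', prepend. Next row=LF[17]=0
  step 2: row=0, L[0]='u', prepend. Next row=LF[0]=21
  step 3: row=21, L[21]='n', prepend. Next row=LF[21]=7
  step 4: row=7, L[7]='t', prepend. Next row=LF[7]=19
  step 5: row=19, L[19]='o', prepend. Next row=LF[19]=10
  step 6: row=10, L[10]='n', prepend. Next row=LF[10]=5
  step 7: row=5, L[5]='n', prepend. Next row=LF[5]=3
  step 8: row=3, L[3]='r', prepend. Next row=LF[3]=15
  step 9: row=15, L[15]='o', prepend. Next row=LF[15]=9
  step 10: row=9, L[9]='n', prepend. Next row=LF[9]=4
  step 11: row=4, L[4]='o', prepend. Next row=LF[4]=8
  step 12: row=8, L[8]='l', prepend. Next row=LF[8]=1
  step 13: row=1, L[1]='t', prepend. Next row=LF[1]=18
  step 14: row=18, L[18]='l', prepend. Next row=LF[18]=2
  step 15: row=2, L[2]='q', prepend. Next row=LF[2]=12
  step 16: row=12, L[12]='u', prepend. Next row=LF[12]=22
  step 17: row=22, L[22]='t', prepend. Next row=LF[22]=20
  step 18: row=20, L[20]='o', prepend. Next row=LF[20]=11
  step 19: row=11, L[11]='r', prepend. Next row=LF[11]=16
  step 20: row=16, L[16]='q', prepend. Next row=LF[16]=14
  step 21: row=14, L[14]='n', prepend. Next row=LF[14]=6
  step 22: row=6, L[6]='q', prepend. Next row=LF[6]=13
  step 23: row=13, L[13]='r', prepend. Next row=LF[13]=17
Reversed output: rqnqrotuqltlonornnotnu$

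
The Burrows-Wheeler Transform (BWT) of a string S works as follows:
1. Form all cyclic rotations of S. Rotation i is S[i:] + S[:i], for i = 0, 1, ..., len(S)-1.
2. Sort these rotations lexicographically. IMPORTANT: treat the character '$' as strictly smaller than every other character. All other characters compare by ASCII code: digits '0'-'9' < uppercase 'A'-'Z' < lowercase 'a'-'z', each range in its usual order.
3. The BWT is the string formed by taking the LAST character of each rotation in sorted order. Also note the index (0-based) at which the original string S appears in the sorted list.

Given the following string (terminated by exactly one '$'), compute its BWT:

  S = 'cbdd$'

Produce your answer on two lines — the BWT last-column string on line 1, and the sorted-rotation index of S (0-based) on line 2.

All 5 rotations (rotation i = S[i:]+S[:i]):
  rot[0] = cbdd$
  rot[1] = bdd$c
  rot[2] = dd$cb
  rot[3] = d$cbd
  rot[4] = $cbdd
Sorted (with $ < everything):
  sorted[0] = $cbdd  (last char: 'd')
  sorted[1] = bdd$c  (last char: 'c')
  sorted[2] = cbdd$  (last char: '$')
  sorted[3] = d$cbd  (last char: 'd')
  sorted[4] = dd$cb  (last char: 'b')
Last column: dc$db
Original string S is at sorted index 2

Answer: dc$db
2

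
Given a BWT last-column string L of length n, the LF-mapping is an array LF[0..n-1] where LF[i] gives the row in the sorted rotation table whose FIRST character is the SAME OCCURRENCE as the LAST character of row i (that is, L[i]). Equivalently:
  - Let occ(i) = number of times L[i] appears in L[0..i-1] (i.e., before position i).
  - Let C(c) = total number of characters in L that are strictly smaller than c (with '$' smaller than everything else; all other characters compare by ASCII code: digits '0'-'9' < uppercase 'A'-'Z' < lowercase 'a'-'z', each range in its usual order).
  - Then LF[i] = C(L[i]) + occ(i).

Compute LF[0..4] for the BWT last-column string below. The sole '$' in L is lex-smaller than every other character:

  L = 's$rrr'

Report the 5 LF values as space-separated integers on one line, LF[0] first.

Answer: 4 0 1 2 3

Derivation:
Char counts: '$':1, 'r':3, 's':1
C (first-col start): C('$')=0, C('r')=1, C('s')=4
L[0]='s': occ=0, LF[0]=C('s')+0=4+0=4
L[1]='$': occ=0, LF[1]=C('$')+0=0+0=0
L[2]='r': occ=0, LF[2]=C('r')+0=1+0=1
L[3]='r': occ=1, LF[3]=C('r')+1=1+1=2
L[4]='r': occ=2, LF[4]=C('r')+2=1+2=3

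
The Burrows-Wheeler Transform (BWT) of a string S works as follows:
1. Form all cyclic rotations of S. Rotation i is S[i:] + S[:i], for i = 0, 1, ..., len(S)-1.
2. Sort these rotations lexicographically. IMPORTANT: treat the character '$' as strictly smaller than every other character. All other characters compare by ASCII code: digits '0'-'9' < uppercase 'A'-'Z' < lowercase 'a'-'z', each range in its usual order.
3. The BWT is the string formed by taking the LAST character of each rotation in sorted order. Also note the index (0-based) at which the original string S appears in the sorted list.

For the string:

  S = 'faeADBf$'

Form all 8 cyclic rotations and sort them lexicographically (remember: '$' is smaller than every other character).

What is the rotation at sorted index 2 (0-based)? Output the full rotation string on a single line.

Answer: Bf$faeAD

Derivation:
All 8 rotations (rotation i = S[i:]+S[:i]):
  rot[0] = faeADBf$
  rot[1] = aeADBf$f
  rot[2] = eADBf$fa
  rot[3] = ADBf$fae
  rot[4] = DBf$faeA
  rot[5] = Bf$faeAD
  rot[6] = f$faeADB
  rot[7] = $faeADBf
Sorted (with $ < everything):
  sorted[0] = $faeADBf
  sorted[1] = ADBf$fae
  sorted[2] = Bf$faeAD
  sorted[3] = DBf$faeA
  sorted[4] = aeADBf$f
  sorted[5] = eADBf$fa
  sorted[6] = f$faeADB
  sorted[7] = faeADBf$
sorted[2] = Bf$faeAD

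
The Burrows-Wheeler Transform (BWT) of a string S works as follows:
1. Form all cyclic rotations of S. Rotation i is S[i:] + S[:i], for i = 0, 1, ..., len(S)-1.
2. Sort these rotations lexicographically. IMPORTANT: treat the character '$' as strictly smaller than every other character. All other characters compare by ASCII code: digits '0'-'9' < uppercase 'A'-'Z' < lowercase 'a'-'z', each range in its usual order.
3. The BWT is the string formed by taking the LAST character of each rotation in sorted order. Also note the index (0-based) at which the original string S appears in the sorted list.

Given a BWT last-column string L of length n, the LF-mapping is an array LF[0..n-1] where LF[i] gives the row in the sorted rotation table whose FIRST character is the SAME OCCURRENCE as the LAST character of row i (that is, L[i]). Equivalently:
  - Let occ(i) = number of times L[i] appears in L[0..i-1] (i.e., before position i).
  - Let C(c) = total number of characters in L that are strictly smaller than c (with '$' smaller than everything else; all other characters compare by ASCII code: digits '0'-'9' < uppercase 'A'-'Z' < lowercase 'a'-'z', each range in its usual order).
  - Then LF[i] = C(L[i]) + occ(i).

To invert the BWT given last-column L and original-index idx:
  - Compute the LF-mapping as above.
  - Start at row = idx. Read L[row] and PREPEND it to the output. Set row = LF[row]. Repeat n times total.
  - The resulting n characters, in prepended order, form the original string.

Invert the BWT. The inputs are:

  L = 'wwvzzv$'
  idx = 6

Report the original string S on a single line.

LF mapping: 3 4 1 5 6 2 0
Walk LF starting at row 6, prepending L[row]:
  step 1: row=6, L[6]='$', prepend. Next row=LF[6]=0
  step 2: row=0, L[0]='w', prepend. Next row=LF[0]=3
  step 3: row=3, L[3]='z', prepend. Next row=LF[3]=5
  step 4: row=5, L[5]='v', prepend. Next row=LF[5]=2
  step 5: row=2, L[2]='v', prepend. Next row=LF[2]=1
  step 6: row=1, L[1]='w', prepend. Next row=LF[1]=4
  step 7: row=4, L[4]='z', prepend. Next row=LF[4]=6
Reversed output: zwvvzw$

Answer: zwvvzw$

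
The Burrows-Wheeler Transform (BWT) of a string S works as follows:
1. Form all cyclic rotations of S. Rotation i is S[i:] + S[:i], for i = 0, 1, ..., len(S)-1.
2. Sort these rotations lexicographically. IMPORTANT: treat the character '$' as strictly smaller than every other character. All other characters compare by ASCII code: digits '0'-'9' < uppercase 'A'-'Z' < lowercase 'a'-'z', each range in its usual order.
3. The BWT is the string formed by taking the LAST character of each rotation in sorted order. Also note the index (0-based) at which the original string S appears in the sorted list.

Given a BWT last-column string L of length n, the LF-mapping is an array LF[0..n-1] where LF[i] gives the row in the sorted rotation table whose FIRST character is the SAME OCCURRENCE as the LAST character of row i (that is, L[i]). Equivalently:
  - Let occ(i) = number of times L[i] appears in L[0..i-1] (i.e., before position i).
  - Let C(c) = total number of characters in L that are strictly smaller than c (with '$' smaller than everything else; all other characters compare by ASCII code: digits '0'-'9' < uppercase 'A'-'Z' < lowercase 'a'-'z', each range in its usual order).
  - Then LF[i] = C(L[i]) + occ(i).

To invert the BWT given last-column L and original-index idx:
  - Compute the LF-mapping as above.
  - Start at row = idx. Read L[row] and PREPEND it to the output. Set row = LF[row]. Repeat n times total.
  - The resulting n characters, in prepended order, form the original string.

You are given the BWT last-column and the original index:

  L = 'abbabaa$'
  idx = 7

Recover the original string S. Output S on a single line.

Answer: babaaba$

Derivation:
LF mapping: 1 5 6 2 7 3 4 0
Walk LF starting at row 7, prepending L[row]:
  step 1: row=7, L[7]='$', prepend. Next row=LF[7]=0
  step 2: row=0, L[0]='a', prepend. Next row=LF[0]=1
  step 3: row=1, L[1]='b', prepend. Next row=LF[1]=5
  step 4: row=5, L[5]='a', prepend. Next row=LF[5]=3
  step 5: row=3, L[3]='a', prepend. Next row=LF[3]=2
  step 6: row=2, L[2]='b', prepend. Next row=LF[2]=6
  step 7: row=6, L[6]='a', prepend. Next row=LF[6]=4
  step 8: row=4, L[4]='b', prepend. Next row=LF[4]=7
Reversed output: babaaba$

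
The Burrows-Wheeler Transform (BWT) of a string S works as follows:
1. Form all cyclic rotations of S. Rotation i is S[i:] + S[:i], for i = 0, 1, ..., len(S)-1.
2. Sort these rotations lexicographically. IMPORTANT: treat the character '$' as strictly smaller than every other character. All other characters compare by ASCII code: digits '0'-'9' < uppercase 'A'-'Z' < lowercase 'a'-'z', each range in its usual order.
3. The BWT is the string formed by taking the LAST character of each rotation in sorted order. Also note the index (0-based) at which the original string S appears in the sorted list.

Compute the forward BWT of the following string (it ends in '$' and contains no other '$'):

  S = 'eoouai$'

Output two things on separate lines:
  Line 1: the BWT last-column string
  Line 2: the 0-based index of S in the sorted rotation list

All 7 rotations (rotation i = S[i:]+S[:i]):
  rot[0] = eoouai$
  rot[1] = oouai$e
  rot[2] = ouai$eo
  rot[3] = uai$eoo
  rot[4] = ai$eoou
  rot[5] = i$eooua
  rot[6] = $eoouai
Sorted (with $ < everything):
  sorted[0] = $eoouai  (last char: 'i')
  sorted[1] = ai$eoou  (last char: 'u')
  sorted[2] = eoouai$  (last char: '$')
  sorted[3] = i$eooua  (last char: 'a')
  sorted[4] = oouai$e  (last char: 'e')
  sorted[5] = ouai$eo  (last char: 'o')
  sorted[6] = uai$eoo  (last char: 'o')
Last column: iu$aeoo
Original string S is at sorted index 2

Answer: iu$aeoo
2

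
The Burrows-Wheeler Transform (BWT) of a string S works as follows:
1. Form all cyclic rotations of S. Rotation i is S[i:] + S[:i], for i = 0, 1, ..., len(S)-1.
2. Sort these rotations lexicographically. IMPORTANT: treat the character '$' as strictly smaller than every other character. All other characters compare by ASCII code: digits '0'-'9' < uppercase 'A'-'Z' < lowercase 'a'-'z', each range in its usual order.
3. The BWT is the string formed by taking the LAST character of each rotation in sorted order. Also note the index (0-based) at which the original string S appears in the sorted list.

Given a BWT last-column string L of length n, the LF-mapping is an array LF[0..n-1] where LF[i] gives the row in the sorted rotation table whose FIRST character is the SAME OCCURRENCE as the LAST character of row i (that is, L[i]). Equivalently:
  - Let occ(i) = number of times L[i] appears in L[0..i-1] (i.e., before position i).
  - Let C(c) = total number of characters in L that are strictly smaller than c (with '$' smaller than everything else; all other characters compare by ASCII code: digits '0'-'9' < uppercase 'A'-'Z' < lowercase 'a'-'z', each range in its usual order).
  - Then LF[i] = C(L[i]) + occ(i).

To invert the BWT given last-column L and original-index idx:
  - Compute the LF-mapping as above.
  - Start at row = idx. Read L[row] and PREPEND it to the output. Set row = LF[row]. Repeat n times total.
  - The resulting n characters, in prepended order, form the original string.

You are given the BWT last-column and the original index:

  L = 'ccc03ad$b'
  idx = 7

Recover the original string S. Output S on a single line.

LF mapping: 5 6 7 1 2 3 8 0 4
Walk LF starting at row 7, prepending L[row]:
  step 1: row=7, L[7]='$', prepend. Next row=LF[7]=0
  step 2: row=0, L[0]='c', prepend. Next row=LF[0]=5
  step 3: row=5, L[5]='a', prepend. Next row=LF[5]=3
  step 4: row=3, L[3]='0', prepend. Next row=LF[3]=1
  step 5: row=1, L[1]='c', prepend. Next row=LF[1]=6
  step 6: row=6, L[6]='d', prepend. Next row=LF[6]=8
  step 7: row=8, L[8]='b', prepend. Next row=LF[8]=4
  step 8: row=4, L[4]='3', prepend. Next row=LF[4]=2
  step 9: row=2, L[2]='c', prepend. Next row=LF[2]=7
Reversed output: c3bdc0ac$

Answer: c3bdc0ac$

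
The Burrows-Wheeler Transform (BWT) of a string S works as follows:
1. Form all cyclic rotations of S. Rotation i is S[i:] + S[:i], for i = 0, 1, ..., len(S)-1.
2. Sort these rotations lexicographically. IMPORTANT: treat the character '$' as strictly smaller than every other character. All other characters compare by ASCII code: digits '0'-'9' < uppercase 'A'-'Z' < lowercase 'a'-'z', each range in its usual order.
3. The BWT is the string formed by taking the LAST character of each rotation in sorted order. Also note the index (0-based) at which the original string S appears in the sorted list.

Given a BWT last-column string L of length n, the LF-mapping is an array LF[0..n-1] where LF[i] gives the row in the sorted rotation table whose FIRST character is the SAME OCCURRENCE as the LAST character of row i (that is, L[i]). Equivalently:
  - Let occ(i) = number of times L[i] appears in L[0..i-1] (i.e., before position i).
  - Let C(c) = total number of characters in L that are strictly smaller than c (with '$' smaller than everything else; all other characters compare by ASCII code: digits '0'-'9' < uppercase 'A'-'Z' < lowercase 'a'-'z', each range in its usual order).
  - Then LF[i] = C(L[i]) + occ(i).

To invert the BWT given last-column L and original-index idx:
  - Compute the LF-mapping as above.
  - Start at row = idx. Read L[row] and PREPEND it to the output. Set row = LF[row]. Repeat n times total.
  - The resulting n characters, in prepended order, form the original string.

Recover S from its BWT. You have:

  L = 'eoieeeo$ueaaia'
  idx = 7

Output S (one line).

Answer: eeaueiaoaioee$

Derivation:
LF mapping: 4 11 9 5 6 7 12 0 13 8 1 2 10 3
Walk LF starting at row 7, prepending L[row]:
  step 1: row=7, L[7]='$', prepend. Next row=LF[7]=0
  step 2: row=0, L[0]='e', prepend. Next row=LF[0]=4
  step 3: row=4, L[4]='e', prepend. Next row=LF[4]=6
  step 4: row=6, L[6]='o', prepend. Next row=LF[6]=12
  step 5: row=12, L[12]='i', prepend. Next row=LF[12]=10
  step 6: row=10, L[10]='a', prepend. Next row=LF[10]=1
  step 7: row=1, L[1]='o', prepend. Next row=LF[1]=11
  step 8: row=11, L[11]='a', prepend. Next row=LF[11]=2
  step 9: row=2, L[2]='i', prepend. Next row=LF[2]=9
  step 10: row=9, L[9]='e', prepend. Next row=LF[9]=8
  step 11: row=8, L[8]='u', prepend. Next row=LF[8]=13
  step 12: row=13, L[13]='a', prepend. Next row=LF[13]=3
  step 13: row=3, L[3]='e', prepend. Next row=LF[3]=5
  step 14: row=5, L[5]='e', prepend. Next row=LF[5]=7
Reversed output: eeaueiaoaioee$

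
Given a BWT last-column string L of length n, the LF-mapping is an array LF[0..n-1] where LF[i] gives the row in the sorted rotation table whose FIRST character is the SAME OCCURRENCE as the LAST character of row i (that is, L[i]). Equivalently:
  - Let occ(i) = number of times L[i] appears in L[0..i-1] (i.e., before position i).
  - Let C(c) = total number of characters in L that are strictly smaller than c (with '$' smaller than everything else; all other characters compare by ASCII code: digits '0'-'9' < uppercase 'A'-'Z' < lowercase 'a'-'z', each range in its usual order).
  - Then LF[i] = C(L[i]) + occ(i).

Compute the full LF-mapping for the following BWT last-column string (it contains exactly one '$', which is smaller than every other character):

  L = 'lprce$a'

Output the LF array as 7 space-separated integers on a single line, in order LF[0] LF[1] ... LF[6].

Char counts: '$':1, 'a':1, 'c':1, 'e':1, 'l':1, 'p':1, 'r':1
C (first-col start): C('$')=0, C('a')=1, C('c')=2, C('e')=3, C('l')=4, C('p')=5, C('r')=6
L[0]='l': occ=0, LF[0]=C('l')+0=4+0=4
L[1]='p': occ=0, LF[1]=C('p')+0=5+0=5
L[2]='r': occ=0, LF[2]=C('r')+0=6+0=6
L[3]='c': occ=0, LF[3]=C('c')+0=2+0=2
L[4]='e': occ=0, LF[4]=C('e')+0=3+0=3
L[5]='$': occ=0, LF[5]=C('$')+0=0+0=0
L[6]='a': occ=0, LF[6]=C('a')+0=1+0=1

Answer: 4 5 6 2 3 0 1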